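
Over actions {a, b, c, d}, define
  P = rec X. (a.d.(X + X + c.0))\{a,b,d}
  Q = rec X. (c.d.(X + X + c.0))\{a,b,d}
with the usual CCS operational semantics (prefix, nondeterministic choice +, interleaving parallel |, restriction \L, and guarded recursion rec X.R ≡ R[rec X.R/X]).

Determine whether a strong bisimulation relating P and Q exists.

NO

P's transition system — 1 states:
  s0 = rec X. (a.d.(X + X + c.0))\{a,b,d} ⊢ ·
Q's transition system — 2 states:
  t0 = rec X. (c.d.(X + X + c.0))\{a,b,d} ⊢ ··c··> t1
  t1 = (d.((rec X. (c.d.(X + X + c.0))\{a,b,d}) + (rec X. (c.d.(X + X + c.0))\{a,b,d}) + c.0))\{a,b,d} ⊢ ·
Coarsest stable partition (strong bisimilarity classes):
  B0 = {s0, t1}
  B1 = {t0}
s0 ∈ B0, t0 ∈ B1 → different blocks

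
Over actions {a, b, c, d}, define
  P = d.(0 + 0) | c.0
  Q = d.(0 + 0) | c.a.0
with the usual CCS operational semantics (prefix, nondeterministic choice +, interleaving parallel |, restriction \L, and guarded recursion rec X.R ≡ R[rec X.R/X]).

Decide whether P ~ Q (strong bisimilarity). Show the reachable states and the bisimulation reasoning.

Reachable graph of P (4 states):
  u0 = d.(0 + 0) | c.0 → =c=> u1, =d=> u2
  u1 = d.(0 + 0) | 0 → =d=> u3
  u2 = (0 + 0) | c.0 → =c=> u3
  u3 = (0 + 0) | 0 → ∅
Reachable graph of Q (6 states):
  v0 = d.(0 + 0) | c.a.0 → =c=> v1, =d=> v2
  v1 = d.(0 + 0) | a.0 → =a=> v3, =d=> v4
  v2 = (0 + 0) | c.a.0 → =c=> v4
  v3 = d.(0 + 0) | 0 → =d=> v5
  v4 = (0 + 0) | a.0 → =a=> v5
  v5 = (0 + 0) | 0 → ∅
Bisimilarity quotient blocks:
  B0 = {u0}
  B1 = {u2}
  B2 = {u3, v5}
  B3 = {u1, v3}
  B4 = {v0}
  B5 = {v1}
  B6 = {v4}
  B7 = {v2}
u0 ∈ B0, v0 ∈ B4 → different blocks

P ≁ Q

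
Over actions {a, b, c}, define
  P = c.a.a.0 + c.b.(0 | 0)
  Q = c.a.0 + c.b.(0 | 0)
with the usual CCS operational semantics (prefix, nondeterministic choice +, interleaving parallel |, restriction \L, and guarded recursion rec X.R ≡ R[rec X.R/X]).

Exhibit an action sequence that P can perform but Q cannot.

caa

Reachable graph of P (6 states):
  u0 = c.a.a.0 + c.b.(0 | 0) has moves -c-> u1, -c-> u2
  u1 = a.a.0 has moves -a-> u3
  u2 = b.(0 | 0) has moves -b-> u4
  u3 = a.0 has moves -a-> u5
  u4 = 0 | 0 has moves ·
  u5 = 0 has moves ·
Reachable graph of Q (5 states):
  v0 = c.a.0 + c.b.(0 | 0) has moves -c-> v1, -c-> v2
  v1 = a.0 has moves -a-> v3
  v2 = b.(0 | 0) has moves -b-> v4
  v3 = 0 has moves ·
  v4 = 0 | 0 has moves ·
Run σ = ⟨caa⟩ on P: start {u0}
  after c @ step 1: {u1, u2}
  after a @ step 2: {u3}
  after a @ step 3: {u5}
  P completes σ.
Run σ = ⟨caa⟩ on Q: start {v0}
  after c @ step 1: {v1, v2}
  after a @ step 2: {v3}
  after a @ step 3: no successor for Q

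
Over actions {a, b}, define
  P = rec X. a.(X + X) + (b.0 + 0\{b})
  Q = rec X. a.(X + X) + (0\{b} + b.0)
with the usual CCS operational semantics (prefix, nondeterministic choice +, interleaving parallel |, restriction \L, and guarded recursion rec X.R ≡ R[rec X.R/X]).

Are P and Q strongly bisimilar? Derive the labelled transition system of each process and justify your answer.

LTS(P): 3 reachable states
  u0 = rec X. a.(X + X) + (b.0 + 0\{b}) ⊢ ··a··> u1, ··b··> u2
  u1 = (rec X. a.(X + X) + (b.0 + 0\{b})) + (rec X. a.(X + X) + (b.0 + 0\{b})) ⊢ ··a··> u1, ··b··> u2
  u2 = 0 ⊢ ·
LTS(Q): 3 reachable states
  v0 = rec X. a.(X + X) + (0\{b} + b.0) ⊢ ··a··> v1, ··b··> v2
  v1 = (rec X. a.(X + X) + (0\{b} + b.0)) + (rec X. a.(X + X) + (0\{b} + b.0)) ⊢ ··a··> v1, ··b··> v2
  v2 = 0 ⊢ ·
Partition-refinement fixed point:
  B0 = {u0, u1, v0, v1}
  B1 = {u2, v2}
u0 ∈ B0, v0 ∈ B0 → same block

YES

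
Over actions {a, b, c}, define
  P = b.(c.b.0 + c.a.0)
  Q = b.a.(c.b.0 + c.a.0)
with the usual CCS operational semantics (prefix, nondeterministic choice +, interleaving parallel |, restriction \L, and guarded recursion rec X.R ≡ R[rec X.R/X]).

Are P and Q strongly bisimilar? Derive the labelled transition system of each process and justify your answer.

P ≁ Q

Reachable graph of P (5 states):
  u0 = b.(c.b.0 + c.a.0) → --b--▸ u1
  u1 = c.b.0 + c.a.0 → --c--▸ u2, --c--▸ u3
  u2 = a.0 → --a--▸ u4
  u3 = b.0 → --b--▸ u4
  u4 = 0 → ∅
Reachable graph of Q (6 states):
  v0 = b.a.(c.b.0 + c.a.0) → --b--▸ v1
  v1 = a.(c.b.0 + c.a.0) → --a--▸ v2
  v2 = c.b.0 + c.a.0 → --c--▸ v3, --c--▸ v4
  v3 = a.0 → --a--▸ v5
  v4 = b.0 → --b--▸ v5
  v5 = 0 → ∅
Coarsest stable partition (strong bisimilarity classes):
  B0 = {u0}
  B1 = {u1, v2}
  B2 = {u2, v3}
  B3 = {u4, v5}
  B4 = {u3, v4}
  B5 = {v0}
  B6 = {v1}
u0 ∈ B0, v0 ∈ B5 → different blocks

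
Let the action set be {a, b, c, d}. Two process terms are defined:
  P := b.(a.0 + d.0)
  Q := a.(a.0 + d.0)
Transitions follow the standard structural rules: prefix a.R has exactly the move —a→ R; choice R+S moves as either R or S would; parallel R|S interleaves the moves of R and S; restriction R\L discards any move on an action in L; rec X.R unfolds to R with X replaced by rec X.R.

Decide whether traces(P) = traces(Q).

P's transition system — 3 states:
  p0 = b.(a.0 + d.0) has moves —b→ p1
  p1 = a.0 + d.0 has moves —a→ p2, —d→ p2
  p2 = 0 has moves deadlocked
Q's transition system — 3 states:
  q0 = a.(a.0 + d.0) has moves —a→ q1
  q1 = a.0 + d.0 has moves —a→ q2, —d→ q2
  q2 = 0 has moves deadlocked
Trace ⟨b⟩ through P, begin at {p0}:
  after b @ step 1: {p1}
  ✓ P
Trace ⟨b⟩ through Q, begin at {q0}:
  after b @ step 1: no successor for Q

trace-distinct — witness ⟨b⟩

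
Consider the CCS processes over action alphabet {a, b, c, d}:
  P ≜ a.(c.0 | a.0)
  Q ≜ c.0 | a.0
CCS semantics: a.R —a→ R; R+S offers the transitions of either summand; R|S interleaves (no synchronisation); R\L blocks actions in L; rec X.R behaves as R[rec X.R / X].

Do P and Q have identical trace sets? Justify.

traces(P) ≠ traces(Q) — witness ⟨aa⟩

P's transition system — 5 states:
  u0 = a.(c.0 | a.0) | ··a··> u1
  u1 = c.0 | a.0 | ··a··> u2, ··c··> u3
  u2 = c.0 | 0 | ··c··> u4
  u3 = 0 | a.0 | ··a··> u4
  u4 = 0 | 0 | ∅
Q's transition system — 4 states:
  v0 = c.0 | a.0 | ··a··> v1, ··c··> v2
  v1 = c.0 | 0 | ··c··> v3
  v2 = 0 | a.0 | ··a··> v3
  v3 = 0 | 0 | ∅
Executing aa from P (initial set {u0}):
  [1] a ⇒ {u1}
  [2] a ⇒ {u2}
  P completes σ.
Executing aa from Q (initial set {v0}):
  [1] a ⇒ {v1}
  [2] a ⇒ ∅  — Q cannot continue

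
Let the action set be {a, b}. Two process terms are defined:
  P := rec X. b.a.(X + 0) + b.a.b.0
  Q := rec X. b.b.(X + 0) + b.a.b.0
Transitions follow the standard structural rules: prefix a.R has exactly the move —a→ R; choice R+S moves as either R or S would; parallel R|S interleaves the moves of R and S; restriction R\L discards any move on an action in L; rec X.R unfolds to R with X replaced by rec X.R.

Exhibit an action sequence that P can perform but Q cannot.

P's transition system — 6 states:
  u0 = rec X. b.a.(X + 0) + b.a.b.0 has moves —b→ u1, —b→ u2
  u1 = a.((rec X. b.a.(X + 0) + b.a.b.0) + 0) has moves —a→ u3
  u2 = a.b.0 has moves —a→ u4
  u3 = (rec X. b.a.(X + 0) + b.a.b.0) + 0 has moves —b→ u1, —b→ u2
  u4 = b.0 has moves —b→ u5
  u5 = 0 has moves (no moves)
Q's transition system — 6 states:
  v0 = rec X. b.b.(X + 0) + b.a.b.0 has moves —b→ v1, —b→ v2
  v1 = a.b.0 has moves —a→ v3
  v2 = b.((rec X. b.b.(X + 0) + b.a.b.0) + 0) has moves —b→ v4
  v3 = b.0 has moves —b→ v5
  v4 = (rec X. b.b.(X + 0) + b.a.b.0) + 0 has moves —b→ v1, —b→ v2
  v5 = 0 has moves (no moves)
Trace ⟨baba⟩ through P, begin at {u0}:
  after b @ step 1: {u1, u2}
  after a @ step 2: {u3, u4}
  after b @ step 3: {u1, u2, u5}
  after a @ step 4: {u3, u4}
  ✓ P
Trace ⟨baba⟩ through Q, begin at {v0}:
  after b @ step 1: {v1, v2}
  after a @ step 2: {v3}
  after b @ step 3: {v5}
  after a @ step 4: no successor for Q

baba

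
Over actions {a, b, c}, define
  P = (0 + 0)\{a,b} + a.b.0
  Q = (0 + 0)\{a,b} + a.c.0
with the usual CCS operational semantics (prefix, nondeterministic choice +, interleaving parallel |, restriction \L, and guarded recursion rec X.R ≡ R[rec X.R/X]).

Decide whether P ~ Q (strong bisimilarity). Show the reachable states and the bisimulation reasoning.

Reachable graph of P (3 states):
  m0 = (0 + 0)\{a,b} + a.b.0 → ··a··> m1
  m1 = b.0 → ··b··> m2
  m2 = 0 → stopped
Reachable graph of Q (3 states):
  n0 = (0 + 0)\{a,b} + a.c.0 → ··a··> n1
  n1 = c.0 → ··c··> n2
  n2 = 0 → stopped
Bisimilarity quotient blocks:
  B0 = {m0}
  B1 = {m1}
  B2 = {m2, n2}
  B3 = {n0}
  B4 = {n1}
m0 ∈ B0, n0 ∈ B3 → different blocks

P ≁ Q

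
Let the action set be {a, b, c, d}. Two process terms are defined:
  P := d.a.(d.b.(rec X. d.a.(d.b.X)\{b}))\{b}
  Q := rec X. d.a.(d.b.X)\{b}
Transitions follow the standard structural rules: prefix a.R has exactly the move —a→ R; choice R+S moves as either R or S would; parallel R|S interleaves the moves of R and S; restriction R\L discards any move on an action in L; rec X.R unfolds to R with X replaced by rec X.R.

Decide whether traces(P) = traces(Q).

LTS(P): 4 reachable states
  m0 = d.a.(d.b.(rec X. d.a.(d.b.X)\{b}))\{b} has moves ··d··> m1
  m1 = a.(d.b.(rec X. d.a.(d.b.X)\{b}))\{b} has moves ··a··> m2
  m2 = (d.b.(rec X. d.a.(d.b.X)\{b}))\{b} has moves ··d··> m3
  m3 = (b.(rec X. d.a.(d.b.X)\{b}))\{b} has moves ∅
LTS(Q): 4 reachable states
  n0 = rec X. d.a.(d.b.X)\{b} has moves ··d··> n1
  n1 = a.(d.b.(rec X. d.a.(d.b.X)\{b}))\{b} has moves ··a··> n2
  n2 = (d.b.(rec X. d.a.(d.b.X)\{b}))\{b} has moves ··d··> n3
  n3 = (b.(rec X. d.a.(d.b.X)\{b}))\{b} has moves ∅
Bisimilarity quotient blocks:
  B0 = {m0, n0}
  B1 = {m1, n1}
  B2 = {m2, n2}
  B3 = {m3, n3}
m0 ∈ B0, n0 ∈ B0 → same block
Bisimilar ⇒ trace-equivalent.

YES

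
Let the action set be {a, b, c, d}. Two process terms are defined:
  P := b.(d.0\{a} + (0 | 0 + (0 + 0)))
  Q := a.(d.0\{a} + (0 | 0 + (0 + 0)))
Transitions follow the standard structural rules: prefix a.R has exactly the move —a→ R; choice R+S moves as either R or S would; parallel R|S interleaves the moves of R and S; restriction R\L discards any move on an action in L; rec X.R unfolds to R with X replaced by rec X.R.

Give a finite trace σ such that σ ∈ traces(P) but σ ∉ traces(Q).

b

Reachable graph of P (3 states):
  u0 = b.(d.0\{a} + (0 | 0 + (0 + 0))) has moves =b=> u1
  u1 = d.0\{a} + (0 | 0 + (0 + 0)) has moves =d=> u2
  u2 = 0\{a} has moves stopped
Reachable graph of Q (3 states):
  v0 = a.(d.0\{a} + (0 | 0 + (0 + 0))) has moves =a=> v1
  v1 = d.0\{a} + (0 | 0 + (0 + 0)) has moves =d=> v2
  v2 = 0\{a} has moves stopped
Executing b from P (initial set {u0}):
  after b @ step 1: {u1}
  P completes σ.
Executing b from Q (initial set {v0}):
  after b @ step 1: no successor for Q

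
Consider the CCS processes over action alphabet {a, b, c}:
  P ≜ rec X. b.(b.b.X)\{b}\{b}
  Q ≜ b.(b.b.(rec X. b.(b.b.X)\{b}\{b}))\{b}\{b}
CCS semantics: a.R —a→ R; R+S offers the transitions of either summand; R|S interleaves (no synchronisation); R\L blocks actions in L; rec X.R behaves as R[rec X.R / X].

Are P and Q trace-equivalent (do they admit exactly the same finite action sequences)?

LTS(P): 2 reachable states
  u0 = rec X. b.(b.b.X)\{b}\{b} ⊢ -b-> u1
  u1 = (b.b.(rec X. b.(b.b.X)\{b}\{b}))\{b}\{b} ⊢ deadlocked
LTS(Q): 2 reachable states
  v0 = b.(b.b.(rec X. b.(b.b.X)\{b}\{b}))\{b}\{b} ⊢ -b-> v1
  v1 = (b.b.(rec X. b.(b.b.X)\{b}\{b}))\{b}\{b} ⊢ deadlocked
Coarsest stable partition (strong bisimilarity classes):
  B0 = {u0, v0}
  B1 = {u1, v1}
u0 ∈ B0, v0 ∈ B0 → same block
Bisimilar ⇒ trace-equivalent.

trace-equivalent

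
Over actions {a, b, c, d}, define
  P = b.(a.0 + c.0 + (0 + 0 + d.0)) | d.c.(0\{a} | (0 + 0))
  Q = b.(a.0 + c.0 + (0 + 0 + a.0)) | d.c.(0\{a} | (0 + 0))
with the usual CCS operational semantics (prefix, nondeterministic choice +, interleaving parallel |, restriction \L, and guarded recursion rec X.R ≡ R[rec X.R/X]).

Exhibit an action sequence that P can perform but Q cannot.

bdd

P's transition system — 9 states:
  u0 = b.(a.0 + c.0 + (0 + 0 + d.0)) | d.c.(0\{a} | (0 + 0)) has moves =b=> u1, =d=> u2
  u1 = (a.0 + c.0 + (0 + 0 + d.0)) | d.c.(0\{a} | (0 + 0)) has moves =a=> u3, =c=> u3, =d=> u3, =d=> u4
  u2 = b.(a.0 + c.0 + (0 + 0 + d.0)) | c.(0\{a} | (0 + 0)) has moves =b=> u4, =c=> u5
  u3 = 0 | d.c.(0\{a} | (0 + 0)) has moves =d=> u6
  u4 = (a.0 + c.0 + (0 + 0 + d.0)) | c.(0\{a} | (0 + 0)) has moves =a=> u6, =c=> u6, =c=> u7, =d=> u6
  u5 = b.(a.0 + c.0 + (0 + 0 + d.0)) | (0\{a} | (0 + 0)) has moves =b=> u7
  u6 = 0 | c.(0\{a} | (0 + 0)) has moves =c=> u8
  u7 = (a.0 + c.0 + (0 + 0 + d.0)) | (0\{a} | (0 + 0)) has moves =a=> u8, =c=> u8, =d=> u8
  u8 = 0 | (0\{a} | (0 + 0)) has moves ·
Q's transition system — 9 states:
  v0 = b.(a.0 + c.0 + (0 + 0 + a.0)) | d.c.(0\{a} | (0 + 0)) has moves =b=> v1, =d=> v2
  v1 = (a.0 + c.0 + (0 + 0 + a.0)) | d.c.(0\{a} | (0 + 0)) has moves =a=> v3, =c=> v3, =d=> v4
  v2 = b.(a.0 + c.0 + (0 + 0 + a.0)) | c.(0\{a} | (0 + 0)) has moves =b=> v4, =c=> v5
  v3 = 0 | d.c.(0\{a} | (0 + 0)) has moves =d=> v6
  v4 = (a.0 + c.0 + (0 + 0 + a.0)) | c.(0\{a} | (0 + 0)) has moves =a=> v6, =c=> v6, =c=> v7
  v5 = b.(a.0 + c.0 + (0 + 0 + a.0)) | (0\{a} | (0 + 0)) has moves =b=> v7
  v6 = 0 | c.(0\{a} | (0 + 0)) has moves =c=> v8
  v7 = (a.0 + c.0 + (0 + 0 + a.0)) | (0\{a} | (0 + 0)) has moves =a=> v8, =c=> v8
  v8 = 0 | (0\{a} | (0 + 0)) has moves ·
Trace ⟨bdd⟩ through P, begin at {u0}:
  after b @ step 1: {u1}
  after d @ step 2: {u3, u4}
  after d @ step 3: {u6}
  ✓ P
Trace ⟨bdd⟩ through Q, begin at {v0}:
  after b @ step 1: {v1}
  after d @ step 2: {v4}
  after d @ step 3: ∅ (Q stuck)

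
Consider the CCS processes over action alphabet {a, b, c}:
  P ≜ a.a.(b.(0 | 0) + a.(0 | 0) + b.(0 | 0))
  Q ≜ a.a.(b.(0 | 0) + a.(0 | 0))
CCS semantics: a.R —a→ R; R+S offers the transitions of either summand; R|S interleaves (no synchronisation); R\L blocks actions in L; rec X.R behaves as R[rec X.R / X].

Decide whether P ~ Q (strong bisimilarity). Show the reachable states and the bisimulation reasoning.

P ~ Q

Reachable graph of P (4 states):
  s0 = a.a.(b.(0 | 0) + a.(0 | 0) + b.(0 | 0)) | ··a··> s1
  s1 = a.(b.(0 | 0) + a.(0 | 0) + b.(0 | 0)) | ··a··> s2
  s2 = b.(0 | 0) + a.(0 | 0) + b.(0 | 0) | ··a··> s3, ··b··> s3
  s3 = 0 | 0 | deadlocked
Reachable graph of Q (4 states):
  t0 = a.a.(b.(0 | 0) + a.(0 | 0)) | ··a··> t1
  t1 = a.(b.(0 | 0) + a.(0 | 0)) | ··a··> t2
  t2 = b.(0 | 0) + a.(0 | 0) | ··a··> t3, ··b··> t3
  t3 = 0 | 0 | deadlocked
Bisimilarity quotient blocks:
  B0 = {s0, t0}
  B1 = {s1, t1}
  B2 = {s2, t2}
  B3 = {s3, t3}
s0 ∈ B0, t0 ∈ B0 → same block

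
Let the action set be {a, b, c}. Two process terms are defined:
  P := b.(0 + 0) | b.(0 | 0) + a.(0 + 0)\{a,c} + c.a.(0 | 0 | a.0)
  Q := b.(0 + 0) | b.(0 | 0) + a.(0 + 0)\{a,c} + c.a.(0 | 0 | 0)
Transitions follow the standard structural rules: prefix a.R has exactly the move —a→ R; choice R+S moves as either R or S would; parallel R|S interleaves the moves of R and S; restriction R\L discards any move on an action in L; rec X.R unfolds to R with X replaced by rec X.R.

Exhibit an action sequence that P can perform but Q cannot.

LTS(P): 8 reachable states
  s0 = b.(0 + 0) | b.(0 | 0) + a.(0 + 0)\{a,c} + c.a.(0 | 0 | a.0) → —a→ s1, —b→ s2, —b→ s3, —c→ s4
  s1 = (0 + 0)\{a,c} → stopped
  s2 = (0 + 0) | b.(0 | 0) → —b→ s5
  s3 = b.(0 + 0) | (0 | 0) → —b→ s5
  s4 = a.(0 | 0 | a.0) → —a→ s6
  s5 = (0 + 0) | (0 | 0) → stopped
  s6 = 0 | 0 | a.0 → —a→ s7
  s7 = 0 | 0 | 0 → stopped
LTS(Q): 7 reachable states
  t0 = b.(0 + 0) | b.(0 | 0) + a.(0 + 0)\{a,c} + c.a.(0 | 0 | 0) → —a→ t1, —b→ t2, —b→ t3, —c→ t4
  t1 = (0 + 0)\{a,c} → stopped
  t2 = (0 + 0) | b.(0 | 0) → —b→ t5
  t3 = b.(0 + 0) | (0 | 0) → —b→ t5
  t4 = a.(0 | 0 | 0) → —a→ t6
  t5 = (0 + 0) | (0 | 0) → stopped
  t6 = 0 | 0 | 0 → stopped
Executing caa from P (initial set {s0}):
  after c @ step 1: {s4}
  after a @ step 2: {s6}
  after a @ step 3: {s7}
  — P admits the full trace.
Executing caa from Q (initial set {t0}):
  after c @ step 1: {t4}
  after a @ step 2: {t6}
  after a @ step 3: no successor for Q

caa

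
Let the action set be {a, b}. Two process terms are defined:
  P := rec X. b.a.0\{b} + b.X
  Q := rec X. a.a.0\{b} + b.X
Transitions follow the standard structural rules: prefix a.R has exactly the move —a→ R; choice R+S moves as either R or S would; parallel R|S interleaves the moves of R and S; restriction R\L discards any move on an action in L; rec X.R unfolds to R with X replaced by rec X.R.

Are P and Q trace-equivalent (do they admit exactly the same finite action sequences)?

trace-distinct — witness ⟨a⟩

LTS(P): 3 reachable states
  m0 = rec X. b.a.0\{b} + b.X has moves =b=> m0, =b=> m1
  m1 = a.0\{b} has moves =a=> m2
  m2 = 0\{b} has moves (no moves)
LTS(Q): 3 reachable states
  n0 = rec X. a.a.0\{b} + b.X has moves =a=> n1, =b=> n0
  n1 = a.0\{b} has moves =a=> n2
  n2 = 0\{b} has moves (no moves)
Executing a from Q (initial set {n0}):
  after a @ step 1: {n1}
  ✓ Q
Executing a from P (initial set {m0}):
  after a @ step 1: ∅ (P stuck)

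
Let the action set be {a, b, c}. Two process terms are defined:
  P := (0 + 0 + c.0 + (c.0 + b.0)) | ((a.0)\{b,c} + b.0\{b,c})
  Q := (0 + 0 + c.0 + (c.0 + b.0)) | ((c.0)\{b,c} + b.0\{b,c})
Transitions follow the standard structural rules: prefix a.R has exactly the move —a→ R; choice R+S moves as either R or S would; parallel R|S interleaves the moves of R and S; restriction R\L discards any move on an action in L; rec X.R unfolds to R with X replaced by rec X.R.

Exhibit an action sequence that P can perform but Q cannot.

a

Reachable graph of P (4 states):
  s0 = (0 + 0 + c.0 + (c.0 + b.0)) | ((a.0)\{b,c} + b.0\{b,c}) → —a→ s1, —b→ s1, —b→ s2, —c→ s2
  s1 = (0 + 0 + c.0 + (c.0 + b.0)) | 0\{b,c} → —b→ s3, —c→ s3
  s2 = 0 | ((a.0)\{b,c} + b.0\{b,c}) → —a→ s3, —b→ s3
  s3 = 0 | 0\{b,c} → ·
Reachable graph of Q (4 states):
  t0 = (0 + 0 + c.0 + (c.0 + b.0)) | ((c.0)\{b,c} + b.0\{b,c}) → —b→ t1, —b→ t2, —c→ t2
  t1 = (0 + 0 + c.0 + (c.0 + b.0)) | 0\{b,c} → —b→ t3, —c→ t3
  t2 = 0 | ((c.0)\{b,c} + b.0\{b,c}) → —b→ t3
  t3 = 0 | 0\{b,c} → ·
Run σ = ⟨a⟩ on P: start {s0}
  after a @ step 1: {s1}
  ✓ P
Run σ = ⟨a⟩ on Q: start {t0}
  after a @ step 1: no successor for Q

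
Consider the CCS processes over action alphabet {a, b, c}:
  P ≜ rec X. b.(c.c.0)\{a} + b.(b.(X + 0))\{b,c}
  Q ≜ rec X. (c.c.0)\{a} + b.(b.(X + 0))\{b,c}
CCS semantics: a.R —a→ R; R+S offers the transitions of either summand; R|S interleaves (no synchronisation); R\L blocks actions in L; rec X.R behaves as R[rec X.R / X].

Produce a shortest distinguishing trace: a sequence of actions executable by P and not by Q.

LTS(P): 5 reachable states
  p0 = rec X. b.(c.c.0)\{a} + b.(b.(X + 0))\{b,c} → ··b··> p1, ··b··> p2
  p1 = (b.((rec X. b.(c.c.0)\{a} + b.(b.(X + 0))\{b,c}) + 0))\{b,c} → deadlocked
  p2 = (c.c.0)\{a} → ··c··> p3
  p3 = (c.0)\{a} → ··c··> p4
  p4 = 0\{a} → deadlocked
LTS(Q): 4 reachable states
  q0 = rec X. (c.c.0)\{a} + b.(b.(X + 0))\{b,c} → ··b··> q1, ··c··> q2
  q1 = (b.((rec X. (c.c.0)\{a} + b.(b.(X + 0))\{b,c}) + 0))\{b,c} → deadlocked
  q2 = (c.0)\{a} → ··c··> q3
  q3 = 0\{a} → deadlocked
Trace ⟨bc⟩ through P, begin at {p0}:
  after b @ step 1: {p1, p2}
  after c @ step 2: {p3}
  P completes σ.
Trace ⟨bc⟩ through Q, begin at {q0}:
  after b @ step 1: {q1}
  after c @ step 2: ∅  — Q cannot continue

bc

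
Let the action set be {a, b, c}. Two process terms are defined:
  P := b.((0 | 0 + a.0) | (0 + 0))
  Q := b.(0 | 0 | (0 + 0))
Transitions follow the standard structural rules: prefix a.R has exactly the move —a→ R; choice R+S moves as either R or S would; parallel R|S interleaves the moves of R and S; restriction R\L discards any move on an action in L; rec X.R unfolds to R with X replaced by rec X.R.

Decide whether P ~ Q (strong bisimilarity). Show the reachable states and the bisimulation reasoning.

Reachable graph of P (3 states):
  m0 = b.((0 | 0 + a.0) | (0 + 0)) has moves --b--▸ m1
  m1 = (0 | 0 + a.0) | (0 + 0) has moves --a--▸ m2
  m2 = 0 | (0 + 0) has moves ∅
Reachable graph of Q (2 states):
  n0 = b.(0 | 0 | (0 + 0)) has moves --b--▸ n1
  n1 = 0 | 0 | (0 + 0) has moves ∅
Partition-refinement fixed point:
  B0 = {m0}
  B1 = {m1}
  B2 = {m2, n1}
  B3 = {n0}
m0 ∈ B0, n0 ∈ B3 → different blocks

NO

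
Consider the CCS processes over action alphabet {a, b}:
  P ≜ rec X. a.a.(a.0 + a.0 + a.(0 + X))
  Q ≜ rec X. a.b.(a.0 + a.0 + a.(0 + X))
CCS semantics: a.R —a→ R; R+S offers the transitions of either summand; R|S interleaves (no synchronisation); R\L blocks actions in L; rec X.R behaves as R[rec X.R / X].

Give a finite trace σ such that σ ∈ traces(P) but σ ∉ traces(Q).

aa

P's transition system — 5 states:
  p0 = rec X. a.a.(a.0 + a.0 + a.(0 + X)) → =a=> p1
  p1 = a.(a.0 + a.0 + a.(0 + (rec X. a.a.(a.0 + a.0 + a.(0 + X))))) → =a=> p2
  p2 = a.0 + a.0 + a.(0 + (rec X. a.a.(a.0 + a.0 + a.(0 + X)))) → =a=> p3, =a=> p4
  p3 = 0 → (no moves)
  p4 = 0 + (rec X. a.a.(a.0 + a.0 + a.(0 + X))) → =a=> p1
Q's transition system — 5 states:
  q0 = rec X. a.b.(a.0 + a.0 + a.(0 + X)) → =a=> q1
  q1 = b.(a.0 + a.0 + a.(0 + (rec X. a.b.(a.0 + a.0 + a.(0 + X))))) → =b=> q2
  q2 = a.0 + a.0 + a.(0 + (rec X. a.b.(a.0 + a.0 + a.(0 + X)))) → =a=> q3, =a=> q4
  q3 = 0 → (no moves)
  q4 = 0 + (rec X. a.b.(a.0 + a.0 + a.(0 + X))) → =a=> q1
Executing aa from P (initial set {p0}):
  after a @ step 1: {p1}
  after a @ step 2: {p2}
  — P admits the full trace.
Executing aa from Q (initial set {q0}):
  after a @ step 1: {q1}
  after a @ step 2: ∅ (Q stuck)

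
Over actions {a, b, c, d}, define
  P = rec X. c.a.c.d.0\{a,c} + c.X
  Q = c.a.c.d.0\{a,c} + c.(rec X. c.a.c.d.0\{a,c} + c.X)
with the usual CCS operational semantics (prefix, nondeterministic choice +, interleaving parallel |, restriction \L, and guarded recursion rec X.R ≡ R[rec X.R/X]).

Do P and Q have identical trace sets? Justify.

LTS(P): 5 reachable states
  u0 = rec X. c.a.c.d.0\{a,c} + c.X ⊢ —c→ u0, —c→ u1
  u1 = a.c.d.0\{a,c} ⊢ —a→ u2
  u2 = c.d.0\{a,c} ⊢ —c→ u3
  u3 = d.0\{a,c} ⊢ —d→ u4
  u4 = 0\{a,c} ⊢ stopped
LTS(Q): 6 reachable states
  v0 = c.a.c.d.0\{a,c} + c.(rec X. c.a.c.d.0\{a,c} + c.X) ⊢ —c→ v1, —c→ v2
  v1 = a.c.d.0\{a,c} ⊢ —a→ v3
  v2 = rec X. c.a.c.d.0\{a,c} + c.X ⊢ —c→ v1, —c→ v2
  v3 = c.d.0\{a,c} ⊢ —c→ v4
  v4 = d.0\{a,c} ⊢ —d→ v5
  v5 = 0\{a,c} ⊢ stopped
Partition-refinement fixed point:
  B0 = {u0, v0, v2}
  B1 = {u1, v1}
  B2 = {u2, v3}
  B3 = {u3, v4}
  B4 = {u4, v5}
u0 ∈ B0, v0 ∈ B0 → same block
Bisimilar ⇒ trace-equivalent.

YES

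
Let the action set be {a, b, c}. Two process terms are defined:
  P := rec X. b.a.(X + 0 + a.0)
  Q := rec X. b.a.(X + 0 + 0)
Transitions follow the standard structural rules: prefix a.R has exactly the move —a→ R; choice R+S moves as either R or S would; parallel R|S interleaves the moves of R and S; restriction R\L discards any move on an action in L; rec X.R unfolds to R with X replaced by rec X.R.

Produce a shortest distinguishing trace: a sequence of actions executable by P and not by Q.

LTS(P): 4 reachable states
  m0 = rec X. b.a.(X + 0 + a.0) | —b→ m1
  m1 = a.((rec X. b.a.(X + 0 + a.0)) + 0 + a.0) | —a→ m2
  m2 = (rec X. b.a.(X + 0 + a.0)) + 0 + a.0 | —a→ m3, —b→ m1
  m3 = 0 | deadlocked
LTS(Q): 3 reachable states
  n0 = rec X. b.a.(X + 0 + 0) | —b→ n1
  n1 = a.((rec X. b.a.(X + 0 + 0)) + 0 + 0) | —a→ n2
  n2 = (rec X. b.a.(X + 0 + 0)) + 0 + 0 | —b→ n1
Trace ⟨baa⟩ through P, begin at {m0}:
  step 1 (b): {m1}
  step 2 (a): {m2}
  step 3 (a): {m3}
  — P admits the full trace.
Trace ⟨baa⟩ through Q, begin at {n0}:
  step 1 (b): {n1}
  step 2 (a): {n2}
  step 3 (a): ∅ (Q stuck)

baa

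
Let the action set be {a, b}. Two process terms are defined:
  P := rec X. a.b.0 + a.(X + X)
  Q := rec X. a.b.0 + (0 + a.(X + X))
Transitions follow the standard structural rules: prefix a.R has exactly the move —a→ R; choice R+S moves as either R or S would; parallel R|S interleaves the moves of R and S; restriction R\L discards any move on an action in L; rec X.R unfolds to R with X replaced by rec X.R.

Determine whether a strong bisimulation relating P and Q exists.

bisimilar

Reachable graph of P (4 states):
  m0 = rec X. a.b.0 + a.(X + X) → -a-> m1, -a-> m2
  m1 = (rec X. a.b.0 + a.(X + X)) + (rec X. a.b.0 + a.(X + X)) → -a-> m1, -a-> m2
  m2 = b.0 → -b-> m3
  m3 = 0 → ∅
Reachable graph of Q (4 states):
  n0 = rec X. a.b.0 + (0 + a.(X + X)) → -a-> n1, -a-> n2
  n1 = (rec X. a.b.0 + (0 + a.(X + X))) + (rec X. a.b.0 + (0 + a.(X + X))) → -a-> n1, -a-> n2
  n2 = b.0 → -b-> n3
  n3 = 0 → ∅
Coarsest stable partition (strong bisimilarity classes):
  B0 = {m0, m1, n0, n1}
  B1 = {m2, n2}
  B2 = {m3, n3}
m0 ∈ B0, n0 ∈ B0 → same block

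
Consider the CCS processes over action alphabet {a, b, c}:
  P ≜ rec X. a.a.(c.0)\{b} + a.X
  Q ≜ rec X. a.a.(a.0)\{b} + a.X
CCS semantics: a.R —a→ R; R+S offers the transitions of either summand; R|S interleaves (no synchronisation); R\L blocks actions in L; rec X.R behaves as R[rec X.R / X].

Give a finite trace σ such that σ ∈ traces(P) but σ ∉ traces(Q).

aac

LTS(P): 4 reachable states
  s0 = rec X. a.a.(c.0)\{b} + a.X :: -a-> s0, -a-> s1
  s1 = a.(c.0)\{b} :: -a-> s2
  s2 = (c.0)\{b} :: -c-> s3
  s3 = 0\{b} :: ·
LTS(Q): 4 reachable states
  t0 = rec X. a.a.(a.0)\{b} + a.X :: -a-> t0, -a-> t1
  t1 = a.(a.0)\{b} :: -a-> t2
  t2 = (a.0)\{b} :: -a-> t3
  t3 = 0\{b} :: ·
Run σ = ⟨aac⟩ on P: start {s0}
  step 1 (a): {s0, s1}
  step 2 (a): {s0, s1, s2}
  step 3 (c): {s3}
  P completes σ.
Run σ = ⟨aac⟩ on Q: start {t0}
  step 1 (a): {t0, t1}
  step 2 (a): {t0, t1, t2}
  step 3 (c): ∅  — Q cannot continue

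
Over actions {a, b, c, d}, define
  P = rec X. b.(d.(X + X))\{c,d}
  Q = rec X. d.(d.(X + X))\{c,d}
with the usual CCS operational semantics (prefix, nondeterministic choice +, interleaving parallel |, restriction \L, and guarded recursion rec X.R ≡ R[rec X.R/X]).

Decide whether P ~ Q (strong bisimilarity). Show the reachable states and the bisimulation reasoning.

not bisimilar

P's transition system — 2 states:
  p0 = rec X. b.(d.(X + X))\{c,d} ⊢ =b=> p1
  p1 = (d.((rec X. b.(d.(X + X))\{c,d}) + (rec X. b.(d.(X + X))\{c,d})))\{c,d} ⊢ ∅
Q's transition system — 2 states:
  q0 = rec X. d.(d.(X + X))\{c,d} ⊢ =d=> q1
  q1 = (d.((rec X. d.(d.(X + X))\{c,d}) + (rec X. d.(d.(X + X))\{c,d})))\{c,d} ⊢ ∅
Bisimilarity quotient blocks:
  B0 = {p0}
  B1 = {p1, q1}
  B2 = {q0}
p0 ∈ B0, q0 ∈ B2 → different blocks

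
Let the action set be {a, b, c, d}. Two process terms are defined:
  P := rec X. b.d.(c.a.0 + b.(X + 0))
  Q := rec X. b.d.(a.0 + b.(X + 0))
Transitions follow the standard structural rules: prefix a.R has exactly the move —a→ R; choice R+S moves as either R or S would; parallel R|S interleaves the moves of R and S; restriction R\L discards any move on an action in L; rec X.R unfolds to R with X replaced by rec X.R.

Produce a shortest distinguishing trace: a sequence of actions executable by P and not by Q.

bdc

LTS(P): 6 reachable states
  p0 = rec X. b.d.(c.a.0 + b.(X + 0)) | =b=> p1
  p1 = d.(c.a.0 + b.((rec X. b.d.(c.a.0 + b.(X + 0))) + 0)) | =d=> p2
  p2 = c.a.0 + b.((rec X. b.d.(c.a.0 + b.(X + 0))) + 0) | =b=> p3, =c=> p4
  p3 = (rec X. b.d.(c.a.0 + b.(X + 0))) + 0 | =b=> p1
  p4 = a.0 | =a=> p5
  p5 = 0 | ∅
LTS(Q): 5 reachable states
  q0 = rec X. b.d.(a.0 + b.(X + 0)) | =b=> q1
  q1 = d.(a.0 + b.((rec X. b.d.(a.0 + b.(X + 0))) + 0)) | =d=> q2
  q2 = a.0 + b.((rec X. b.d.(a.0 + b.(X + 0))) + 0) | =a=> q3, =b=> q4
  q3 = 0 | ∅
  q4 = (rec X. b.d.(a.0 + b.(X + 0))) + 0 | =b=> q1
Trace ⟨bdc⟩ through P, begin at {p0}:
  [1] b ⇒ {p1}
  [2] d ⇒ {p2}
  [3] c ⇒ {p4}
  ✓ P
Trace ⟨bdc⟩ through Q, begin at {q0}:
  [1] b ⇒ {q1}
  [2] d ⇒ {q2}
  [3] c ⇒ no successor for Q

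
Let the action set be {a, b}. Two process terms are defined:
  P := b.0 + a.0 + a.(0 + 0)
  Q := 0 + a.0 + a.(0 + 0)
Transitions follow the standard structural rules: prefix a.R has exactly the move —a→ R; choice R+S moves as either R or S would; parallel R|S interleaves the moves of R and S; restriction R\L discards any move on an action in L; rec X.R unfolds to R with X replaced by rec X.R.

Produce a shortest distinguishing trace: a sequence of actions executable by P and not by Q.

b

P's transition system — 3 states:
  u0 = b.0 + a.0 + a.(0 + 0) has moves ··a··> u1, ··a··> u2, ··b··> u1
  u1 = 0 has moves ∅
  u2 = 0 + 0 has moves ∅
Q's transition system — 3 states:
  v0 = 0 + a.0 + a.(0 + 0) has moves ··a··> v1, ··a··> v2
  v1 = 0 has moves ∅
  v2 = 0 + 0 has moves ∅
Run σ = ⟨b⟩ on P: start {u0}
  [1] b ⇒ {u1}
  — P admits the full trace.
Run σ = ⟨b⟩ on Q: start {v0}
  [1] b ⇒ ∅ (Q stuck)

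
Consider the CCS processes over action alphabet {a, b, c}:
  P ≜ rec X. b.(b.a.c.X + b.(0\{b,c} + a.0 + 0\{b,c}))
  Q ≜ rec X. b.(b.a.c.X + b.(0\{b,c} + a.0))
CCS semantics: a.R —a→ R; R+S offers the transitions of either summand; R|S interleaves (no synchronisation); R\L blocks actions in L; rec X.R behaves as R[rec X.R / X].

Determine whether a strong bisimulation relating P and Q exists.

YES

LTS(P): 6 reachable states
  m0 = rec X. b.(b.a.c.X + b.(0\{b,c} + a.0 + 0\{b,c})) → —b→ m1
  m1 = b.a.c.(rec X. b.(b.a.c.X + b.(0\{b,c} + a.0 + 0\{b,c}))) + b.(0\{b,c} + a.0 + 0\{b,c}) → —b→ m2, —b→ m3
  m2 = 0\{b,c} + a.0 + 0\{b,c} → —a→ m4
  m3 = a.c.(rec X. b.(b.a.c.X + b.(0\{b,c} + a.0 + 0\{b,c}))) → —a→ m5
  m4 = 0 → deadlocked
  m5 = c.(rec X. b.(b.a.c.X + b.(0\{b,c} + a.0 + 0\{b,c}))) → —c→ m0
LTS(Q): 6 reachable states
  n0 = rec X. b.(b.a.c.X + b.(0\{b,c} + a.0)) → —b→ n1
  n1 = b.a.c.(rec X. b.(b.a.c.X + b.(0\{b,c} + a.0))) + b.(0\{b,c} + a.0) → —b→ n2, —b→ n3
  n2 = 0\{b,c} + a.0 → —a→ n4
  n3 = a.c.(rec X. b.(b.a.c.X + b.(0\{b,c} + a.0))) → —a→ n5
  n4 = 0 → deadlocked
  n5 = c.(rec X. b.(b.a.c.X + b.(0\{b,c} + a.0))) → —c→ n0
Partition-refinement fixed point:
  B0 = {m0, n0}
  B1 = {m1, n1}
  B2 = {m2, n2}
  B3 = {m4, n4}
  B4 = {m3, n3}
  B5 = {m5, n5}
m0 ∈ B0, n0 ∈ B0 → same block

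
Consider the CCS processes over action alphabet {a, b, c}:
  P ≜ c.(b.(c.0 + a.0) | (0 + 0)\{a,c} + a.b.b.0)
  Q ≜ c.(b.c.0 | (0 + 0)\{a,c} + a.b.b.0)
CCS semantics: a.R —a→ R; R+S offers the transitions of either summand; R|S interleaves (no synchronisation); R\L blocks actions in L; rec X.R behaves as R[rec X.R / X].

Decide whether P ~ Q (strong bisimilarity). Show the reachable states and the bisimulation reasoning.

Reachable graph of P (7 states):
  m0 = c.(b.(c.0 + a.0) | (0 + 0)\{a,c} + a.b.b.0) has moves -c-> m1
  m1 = b.(c.0 + a.0) | (0 + 0)\{a,c} + a.b.b.0 has moves -a-> m2, -b-> m3
  m2 = b.b.0 has moves -b-> m4
  m3 = (c.0 + a.0) | (0 + 0)\{a,c} has moves -a-> m5, -c-> m5
  m4 = b.0 has moves -b-> m6
  m5 = 0 | (0 + 0)\{a,c} has moves ∅
  m6 = 0 has moves ∅
Reachable graph of Q (7 states):
  n0 = c.(b.c.0 | (0 + 0)\{a,c} + a.b.b.0) has moves -c-> n1
  n1 = b.c.0 | (0 + 0)\{a,c} + a.b.b.0 has moves -a-> n2, -b-> n3
  n2 = b.b.0 has moves -b-> n4
  n3 = c.0 | (0 + 0)\{a,c} has moves -c-> n5
  n4 = b.0 has moves -b-> n6
  n5 = 0 | (0 + 0)\{a,c} has moves ∅
  n6 = 0 has moves ∅
Partition-refinement fixed point:
  B0 = {m0}
  B1 = {m1}
  B2 = {m2, n2}
  B3 = {m4, n4}
  B4 = {m5, m6, n5, n6}
  B5 = {m3}
  B6 = {n0}
  B7 = {n1}
  B8 = {n3}
m0 ∈ B0, n0 ∈ B6 → different blocks

not bisimilar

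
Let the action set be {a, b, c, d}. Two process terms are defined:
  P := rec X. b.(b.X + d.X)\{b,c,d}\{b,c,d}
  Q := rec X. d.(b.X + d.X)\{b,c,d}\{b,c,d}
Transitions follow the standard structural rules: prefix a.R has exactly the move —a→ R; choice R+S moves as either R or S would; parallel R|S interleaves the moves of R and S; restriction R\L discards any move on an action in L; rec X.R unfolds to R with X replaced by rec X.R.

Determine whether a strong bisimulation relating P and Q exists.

NO

LTS(P): 2 reachable states
  u0 = rec X. b.(b.X + d.X)\{b,c,d}\{b,c,d} → --b--▸ u1
  u1 = (b.(rec X. b.(b.X + d.X)\{b,c,d}\{b,c,d}) + d.(rec X. b.(b.X + d.X)\{b,c,d}\{b,c,d}))\{b,c,d}\{b,c,d} → (no moves)
LTS(Q): 2 reachable states
  v0 = rec X. d.(b.X + d.X)\{b,c,d}\{b,c,d} → --d--▸ v1
  v1 = (b.(rec X. d.(b.X + d.X)\{b,c,d}\{b,c,d}) + d.(rec X. d.(b.X + d.X)\{b,c,d}\{b,c,d}))\{b,c,d}\{b,c,d} → (no moves)
Coarsest stable partition (strong bisimilarity classes):
  B0 = {u0}
  B1 = {u1, v1}
  B2 = {v0}
u0 ∈ B0, v0 ∈ B2 → different blocks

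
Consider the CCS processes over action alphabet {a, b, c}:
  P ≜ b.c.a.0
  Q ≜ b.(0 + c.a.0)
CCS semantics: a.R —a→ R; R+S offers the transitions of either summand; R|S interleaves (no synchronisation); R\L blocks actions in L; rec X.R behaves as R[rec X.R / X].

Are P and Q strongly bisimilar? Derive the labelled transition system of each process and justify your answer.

Reachable graph of P (4 states):
  s0 = b.c.a.0 → -b-> s1
  s1 = c.a.0 → -c-> s2
  s2 = a.0 → -a-> s3
  s3 = 0 → stopped
Reachable graph of Q (4 states):
  t0 = b.(0 + c.a.0) → -b-> t1
  t1 = 0 + c.a.0 → -c-> t2
  t2 = a.0 → -a-> t3
  t3 = 0 → stopped
Partition-refinement fixed point:
  B0 = {s0, t0}
  B1 = {s1, t1}
  B2 = {s2, t2}
  B3 = {s3, t3}
s0 ∈ B0, t0 ∈ B0 → same block

bisimilar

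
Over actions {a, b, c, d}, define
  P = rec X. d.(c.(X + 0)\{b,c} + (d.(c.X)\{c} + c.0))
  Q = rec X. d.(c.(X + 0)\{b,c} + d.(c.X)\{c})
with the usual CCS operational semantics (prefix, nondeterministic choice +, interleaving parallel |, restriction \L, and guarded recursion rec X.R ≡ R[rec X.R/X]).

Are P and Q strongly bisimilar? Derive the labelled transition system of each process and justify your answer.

Reachable graph of P (7 states):
  s0 = rec X. d.(c.(X + 0)\{b,c} + (d.(c.X)\{c} + c.0)) has moves =d=> s1
  s1 = c.((rec X. d.(c.(X + 0)\{b,c} + (d.(c.X)\{c} + c.0))) + 0)\{b,c} + (d.(c.(rec X. d.(c.(X + 0)\{b,c} + (d.(c.X)\{c} + c.0))))\{c} + c.0) has moves =c=> s2, =c=> s3, =d=> s4
  s2 = ((rec X. d.(c.(X + 0)\{b,c} + (d.(c.X)\{c} + c.0))) + 0)\{b,c} has moves =d=> s5
  s3 = 0 has moves ·
  s4 = (c.(rec X. d.(c.(X + 0)\{b,c} + (d.(c.X)\{c} + c.0))))\{c} has moves ·
  s5 = (c.((rec X. d.(c.(X + 0)\{b,c} + (d.(c.X)\{c} + c.0))) + 0)\{b,c} + (d.(c.(rec X. d.(c.(X + 0)\{b,c} + (d.(c.X)\{c} + c.0))))\{c} + c.0))\{b,c} has moves =d=> s6
  s6 = (c.(rec X. d.(c.(X + 0)\{b,c} + (d.(c.X)\{c} + c.0))))\{c}\{b,c} has moves ·
Reachable graph of Q (6 states):
  t0 = rec X. d.(c.(X + 0)\{b,c} + d.(c.X)\{c}) has moves =d=> t1
  t1 = c.((rec X. d.(c.(X + 0)\{b,c} + d.(c.X)\{c})) + 0)\{b,c} + d.(c.(rec X. d.(c.(X + 0)\{b,c} + d.(c.X)\{c})))\{c} has moves =c=> t2, =d=> t3
  t2 = ((rec X. d.(c.(X + 0)\{b,c} + d.(c.X)\{c})) + 0)\{b,c} has moves =d=> t4
  t3 = (c.(rec X. d.(c.(X + 0)\{b,c} + d.(c.X)\{c})))\{c} has moves ·
  t4 = (c.((rec X. d.(c.(X + 0)\{b,c} + d.(c.X)\{c})) + 0)\{b,c} + d.(c.(rec X. d.(c.(X + 0)\{b,c} + d.(c.X)\{c})))\{c})\{b,c} has moves =d=> t5
  t5 = (c.(rec X. d.(c.(X + 0)\{b,c} + d.(c.X)\{c})))\{c}\{b,c} has moves ·
Partition-refinement fixed point:
  B0 = {s0}
  B1 = {s1}
  B2 = {s3, s4, s6, t3, t5}
  B3 = {s2, t2}
  B4 = {s5, t4}
  B5 = {t0}
  B6 = {t1}
s0 ∈ B0, t0 ∈ B5 → different blocks

not bisimilar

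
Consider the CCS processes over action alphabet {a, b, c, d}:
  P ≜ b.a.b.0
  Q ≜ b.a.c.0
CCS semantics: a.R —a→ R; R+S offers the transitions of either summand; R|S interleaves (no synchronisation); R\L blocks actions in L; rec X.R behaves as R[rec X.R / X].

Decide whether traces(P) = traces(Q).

LTS(P): 4 reachable states
  s0 = b.a.b.0 has moves -b-> s1
  s1 = a.b.0 has moves -a-> s2
  s2 = b.0 has moves -b-> s3
  s3 = 0 has moves deadlocked
LTS(Q): 4 reachable states
  t0 = b.a.c.0 has moves -b-> t1
  t1 = a.c.0 has moves -a-> t2
  t2 = c.0 has moves -c-> t3
  t3 = 0 has moves deadlocked
Run σ = ⟨bab⟩ on P: start {s0}
  after b @ step 1: {s1}
  after a @ step 2: {s2}
  after b @ step 3: {s3}
  ✓ P
Run σ = ⟨bab⟩ on Q: start {t0}
  after b @ step 1: {t1}
  after a @ step 2: {t2}
  after b @ step 3: ∅  — Q cannot continue

traces(P) ≠ traces(Q) — witness ⟨bab⟩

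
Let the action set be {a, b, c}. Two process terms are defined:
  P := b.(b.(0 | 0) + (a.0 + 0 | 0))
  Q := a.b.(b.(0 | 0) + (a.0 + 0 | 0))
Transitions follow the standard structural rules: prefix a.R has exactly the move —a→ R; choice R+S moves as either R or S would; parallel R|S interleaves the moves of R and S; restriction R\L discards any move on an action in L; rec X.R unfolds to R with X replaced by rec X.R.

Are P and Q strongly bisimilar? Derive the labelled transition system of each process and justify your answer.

Reachable graph of P (4 states):
  u0 = b.(b.(0 | 0) + (a.0 + 0 | 0)) → -b-> u1
  u1 = b.(0 | 0) + (a.0 + 0 | 0) → -a-> u2, -b-> u3
  u2 = 0 → ∅
  u3 = 0 | 0 → ∅
Reachable graph of Q (5 states):
  v0 = a.b.(b.(0 | 0) + (a.0 + 0 | 0)) → -a-> v1
  v1 = b.(b.(0 | 0) + (a.0 + 0 | 0)) → -b-> v2
  v2 = b.(0 | 0) + (a.0 + 0 | 0) → -a-> v3, -b-> v4
  v3 = 0 → ∅
  v4 = 0 | 0 → ∅
Partition-refinement fixed point:
  B0 = {u0, v1}
  B1 = {u1, v2}
  B2 = {u2, u3, v3, v4}
  B3 = {v0}
u0 ∈ B0, v0 ∈ B3 → different blocks

NO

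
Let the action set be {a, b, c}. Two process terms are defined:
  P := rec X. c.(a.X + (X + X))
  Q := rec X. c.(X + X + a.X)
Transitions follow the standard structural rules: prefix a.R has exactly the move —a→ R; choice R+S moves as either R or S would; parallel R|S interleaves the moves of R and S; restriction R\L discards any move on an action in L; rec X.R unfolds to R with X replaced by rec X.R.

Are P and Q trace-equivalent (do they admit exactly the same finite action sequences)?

P's transition system — 2 states:
  m0 = rec X. c.(a.X + (X + X)) | --c--▸ m1
  m1 = a.(rec X. c.(a.X + (X + X))) + ((rec X. c.(a.X + (X + X))) + (rec X. c.(a.X + (X + X)))) | --a--▸ m0, --c--▸ m1
Q's transition system — 2 states:
  n0 = rec X. c.(X + X + a.X) | --c--▸ n1
  n1 = (rec X. c.(X + X + a.X)) + (rec X. c.(X + X + a.X)) + a.(rec X. c.(X + X + a.X)) | --a--▸ n0, --c--▸ n1
Bisimilarity quotient blocks:
  B0 = {m0, n0}
  B1 = {m1, n1}
m0 ∈ B0, n0 ∈ B0 → same block
Bisimilar ⇒ trace-equivalent.

traces(P) = traces(Q)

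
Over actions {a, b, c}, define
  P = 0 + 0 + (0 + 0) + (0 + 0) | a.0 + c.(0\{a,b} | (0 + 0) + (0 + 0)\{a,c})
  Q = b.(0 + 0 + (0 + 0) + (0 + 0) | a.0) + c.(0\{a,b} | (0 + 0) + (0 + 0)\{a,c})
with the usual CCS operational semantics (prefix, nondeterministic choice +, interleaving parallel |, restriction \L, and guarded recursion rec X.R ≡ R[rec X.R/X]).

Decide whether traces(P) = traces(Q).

LTS(P): 3 reachable states
  m0 = 0 + 0 + (0 + 0) + (0 + 0) | a.0 + c.(0\{a,b} | (0 + 0) + (0 + 0)\{a,c}) :: ··a··> m1, ··c··> m2
  m1 = (0 + 0) | 0 :: deadlocked
  m2 = 0\{a,b} | (0 + 0) + (0 + 0)\{a,c} :: deadlocked
LTS(Q): 4 reachable states
  n0 = b.(0 + 0 + (0 + 0) + (0 + 0) | a.0) + c.(0\{a,b} | (0 + 0) + (0 + 0)\{a,c}) :: ··b··> n1, ··c··> n2
  n1 = 0 + 0 + (0 + 0) + (0 + 0) | a.0 :: ··a··> n3
  n2 = 0\{a,b} | (0 + 0) + (0 + 0)\{a,c} :: deadlocked
  n3 = (0 + 0) | 0 :: deadlocked
Executing a from P (initial set {m0}):
  [1] a ⇒ {m1}
  — P admits the full trace.
Executing a from Q (initial set {n0}):
  [1] a ⇒ no successor for Q

traces(P) ≠ traces(Q) — witness ⟨a⟩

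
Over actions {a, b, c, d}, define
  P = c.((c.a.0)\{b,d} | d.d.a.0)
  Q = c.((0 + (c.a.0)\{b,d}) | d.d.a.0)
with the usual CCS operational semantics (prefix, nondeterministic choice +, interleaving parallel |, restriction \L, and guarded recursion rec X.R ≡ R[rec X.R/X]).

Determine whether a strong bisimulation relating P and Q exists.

Reachable graph of P (13 states):
  m0 = c.((c.a.0)\{b,d} | d.d.a.0) :: —c→ m1
  m1 = (c.a.0)\{b,d} | d.d.a.0 :: —c→ m2, —d→ m3
  m2 = (a.0)\{b,d} | d.d.a.0 :: —a→ m4, —d→ m5
  m3 = (c.a.0)\{b,d} | d.a.0 :: —c→ m5, —d→ m6
  m4 = 0\{b,d} | d.d.a.0 :: —d→ m7
  m5 = (a.0)\{b,d} | d.a.0 :: —a→ m7, —d→ m8
  m6 = (c.a.0)\{b,d} | a.0 :: —a→ m9, —c→ m8
  m7 = 0\{b,d} | d.a.0 :: —d→ m10
  m8 = (a.0)\{b,d} | a.0 :: —a→ m10, —a→ m11
  m9 = (c.a.0)\{b,d} | 0 :: —c→ m11
  m10 = 0\{b,d} | a.0 :: —a→ m12
  m11 = (a.0)\{b,d} | 0 :: —a→ m12
  m12 = 0\{b,d} | 0 :: stopped
Reachable graph of Q (13 states):
  n0 = c.((0 + (c.a.0)\{b,d}) | d.d.a.0) :: —c→ n1
  n1 = (0 + (c.a.0)\{b,d}) | d.d.a.0 :: —c→ n2, —d→ n3
  n2 = (a.0)\{b,d} | d.d.a.0 :: —a→ n4, —d→ n5
  n3 = (0 + (c.a.0)\{b,d}) | d.a.0 :: —c→ n5, —d→ n6
  n4 = 0\{b,d} | d.d.a.0 :: —d→ n7
  n5 = (a.0)\{b,d} | d.a.0 :: —a→ n7, —d→ n8
  n6 = (0 + (c.a.0)\{b,d}) | a.0 :: —a→ n9, —c→ n8
  n7 = 0\{b,d} | d.a.0 :: —d→ n10
  n8 = (a.0)\{b,d} | a.0 :: —a→ n10, —a→ n11
  n9 = (0 + (c.a.0)\{b,d}) | 0 :: —c→ n11
  n10 = 0\{b,d} | a.0 :: —a→ n12
  n11 = (a.0)\{b,d} | 0 :: —a→ n12
  n12 = 0\{b,d} | 0 :: stopped
Coarsest stable partition (strong bisimilarity classes):
  B0 = {m0, n0}
  B1 = {m1, n1}
  B2 = {m2, n2}
  B3 = {m4, n4}
  B4 = {m7, n7}
  B5 = {m10, m11, n10, n11}
  B6 = {m12, n12}
  B7 = {m5, n5}
  B8 = {m8, n8}
  B9 = {m3, n3}
  B10 = {m6, n6}
  B11 = {m9, n9}
m0 ∈ B0, n0 ∈ B0 → same block

YES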